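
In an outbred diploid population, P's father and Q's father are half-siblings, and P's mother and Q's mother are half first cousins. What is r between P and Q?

0.078125

Relatedness sums over independent paths through distinct common ancestors.
P and Q are related in two ways: half first cousins through their fathers (r = 1/16) and half second cousins through their mothers (r = 1/64).
r = 1/16 + 1/64 = 5/64 = 0.078125.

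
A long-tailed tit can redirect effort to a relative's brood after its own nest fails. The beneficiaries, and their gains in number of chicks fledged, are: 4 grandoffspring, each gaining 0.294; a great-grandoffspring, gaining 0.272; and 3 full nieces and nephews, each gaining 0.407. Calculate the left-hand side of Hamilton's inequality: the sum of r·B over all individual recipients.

r to a grandoffspring = 1/4 (two parent–offspring links: r = (1/2)^2 = 1/4).
r to a great-grandoffspring = 0.125 (three parent–offspring links: r = (1/2)^3 = 1/8).
r to a full niece or nephew = 1/4 (full aunt/uncle↔niece/nephew: two paths of length 3 through the shared grandparent pair: r = 2·(1/2)^3 = 1/4).
Summing one r·B term per recipient: 4·0.25·0.294 + 1·0.125·0.272 + 3·0.25·0.407 = 0.63325.

0.63325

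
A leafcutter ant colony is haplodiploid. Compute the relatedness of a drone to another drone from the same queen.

0.5

Haploid brothers each carry a random half of the queen's diploid genome, so on average they share half: r = 1/2.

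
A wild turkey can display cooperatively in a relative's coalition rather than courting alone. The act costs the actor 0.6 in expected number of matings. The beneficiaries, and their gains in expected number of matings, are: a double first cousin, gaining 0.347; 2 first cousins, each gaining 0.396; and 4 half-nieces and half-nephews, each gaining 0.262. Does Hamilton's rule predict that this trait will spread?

Hamilton's rule: the trait is favored when the sum of r·B over every recipient exceeds the actor's cost C.
r to a double first cousin = 0.25 (double first cousins share both grandparent pairs — four paths of length 4: r = 4·(1/2)^4 = 1/4).
r to a first cousin = 1/8 (first cousins share one grandparent pair — two paths of length 4: r = 2·(1/2)^4 = 1/8).
r to a half-niece or half-nephew = 1/8 (half-aunt/uncle↔niece/nephew: one path of length 3: r = (1/2)^3 = 1/8).
Summing one r·B term per recipient: 1·0.25·0.347 + 2·0.125·0.396 + 4·0.125·0.262 = 0.31675.
0.31675 < 0.6: the indirect benefit is less than the cost.

No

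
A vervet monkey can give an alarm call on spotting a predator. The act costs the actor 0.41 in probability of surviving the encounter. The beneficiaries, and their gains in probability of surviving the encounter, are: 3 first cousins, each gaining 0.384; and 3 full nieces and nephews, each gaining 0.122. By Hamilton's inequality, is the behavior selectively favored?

No

Hamilton's rule: the trait is favored when the sum of r·B over every recipient exceeds the actor's cost C.
r to a first cousin = 1/8 (first cousins share one grandparent pair — two paths of length 4: r = 2·(1/2)^4 = 1/8).
r to a full niece or nephew = 0.25 (full aunt/uncle↔niece/nephew: two paths of length 3 through the shared grandparent pair: r = 2·(1/2)^3 = 1/4).
Summing one r·B term per recipient: 3·0.125·0.384 + 3·0.25·0.122 = 0.2355.
0.2355 < 0.41: the indirect benefit is less than the cost.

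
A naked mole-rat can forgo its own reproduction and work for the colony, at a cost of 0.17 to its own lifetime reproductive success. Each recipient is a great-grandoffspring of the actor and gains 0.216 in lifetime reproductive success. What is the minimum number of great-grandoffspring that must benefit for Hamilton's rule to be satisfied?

7

r to a great-grandoffspring = 1/8 (three parent–offspring links: r = (1/2)^3 = 1/8).
Hamilton's rule: n·r·B > C  ⇒  n > C/(r·B) = 0.17/(0.125·0.216) = 6.296.
The smallest integer exceeding 6.296 is 7.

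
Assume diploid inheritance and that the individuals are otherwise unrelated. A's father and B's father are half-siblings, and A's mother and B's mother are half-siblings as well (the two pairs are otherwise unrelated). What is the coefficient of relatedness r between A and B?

Relatedness sums over independent paths through distinct common ancestors.
A and B are related in two ways: half first cousins through their fathers (r = 1/16) and half first cousins through their mothers (r = 1/16).
r = 1/16 + 1/16 = 0.125.

0.125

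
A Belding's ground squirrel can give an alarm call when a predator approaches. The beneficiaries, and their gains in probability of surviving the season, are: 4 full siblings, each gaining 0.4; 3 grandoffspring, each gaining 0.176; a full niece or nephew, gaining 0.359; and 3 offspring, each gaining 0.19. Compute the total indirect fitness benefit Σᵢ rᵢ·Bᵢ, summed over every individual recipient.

1.30675

r to a full sibling = 1/2 (full sibs share both parents — two paths of length 2: r = 2·(1/2)^2 = 1/2).
r to a grandoffspring = 0.25 (two parent–offspring links: r = (1/2)^2 = 1/4).
r to a full niece or nephew = 0.25 (full aunt/uncle↔niece/nephew: two paths of length 3 through the shared grandparent pair: r = 2·(1/2)^3 = 1/4).
r to an offspring = 1/2 (one parent–offspring link: r = (1/2)^1 = 1/2).
Summing one r·B term per recipient: 4·0.5·0.4 + 3·0.25·0.176 + 1·0.25·0.359 + 3·0.5·0.19 = 1.30675.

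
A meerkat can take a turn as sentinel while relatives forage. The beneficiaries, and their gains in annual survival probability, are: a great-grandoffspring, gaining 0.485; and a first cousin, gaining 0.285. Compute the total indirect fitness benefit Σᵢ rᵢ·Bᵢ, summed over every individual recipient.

r to a great-grandoffspring = 0.125 (three parent–offspring links: r = (1/2)^3 = 1/8).
r to a first cousin = 0.125 (first cousins share one grandparent pair — two paths of length 4: r = 2·(1/2)^4 = 1/8).
Summing one r·B term per recipient: 1·0.125·0.485 + 1·0.125·0.285 = 0.09625.

0.09625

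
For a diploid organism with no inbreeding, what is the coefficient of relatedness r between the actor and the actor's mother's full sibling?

0.25

Each parent–offspring link contributes a factor of 1/2, and independent paths through distinct common ancestors add.
Full aunt/uncle↔niece/nephew: two paths of length 3 through the shared grandparent pair: r = 2·(1/2)^3 = 1/4.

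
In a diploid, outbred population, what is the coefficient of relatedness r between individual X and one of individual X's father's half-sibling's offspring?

0.0625

Each parent–offspring link contributes a factor of 1/2, and independent paths through distinct common ancestors add.
Half first cousins share one grandparent — one path of length 4: r = (1/2)^4 = 1/16.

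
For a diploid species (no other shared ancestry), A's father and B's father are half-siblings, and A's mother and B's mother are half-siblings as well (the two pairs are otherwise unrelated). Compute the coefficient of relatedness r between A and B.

0.125

Wright's path rule: contributions from independent ancestry routes add.
A and B are related in two ways: half first cousins through their fathers (r = 1/16) and half first cousins through their mothers (r = 1/16).
r = 1/16 + 1/16 = 1/8 = 0.125.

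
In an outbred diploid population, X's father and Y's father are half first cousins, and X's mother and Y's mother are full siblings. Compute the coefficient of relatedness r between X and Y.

With two independent routes of shared ancestry, r is the sum of the two contributions.
X and Y are related in two ways: half second cousins through their fathers (r = 1/64) and first cousins through their mothers (r = 1/8).
r = 1/64 + 1/8 = 9/64 = 0.140625.

0.140625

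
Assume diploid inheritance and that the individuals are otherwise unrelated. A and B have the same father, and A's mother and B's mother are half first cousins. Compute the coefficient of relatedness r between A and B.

Relatedness sums over independent paths through distinct common ancestors.
A and B are related in two ways: half-sibs through their shared father (r = 1/4) and half second cousins through their mothers (r = 1/64).
r = 1/4 + 1/64 = 17/64 = 0.265625.

0.265625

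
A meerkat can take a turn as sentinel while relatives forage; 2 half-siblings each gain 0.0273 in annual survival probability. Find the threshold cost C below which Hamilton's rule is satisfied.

0.01365

r to a half-sibling = 0.25 (half-sibs share one parent — one path of length 2: r = (1/2)^2 = 1/4).
Hamilton's rule: n·r·B > C, so the trait is favored while C < n·r·B = 2·0.25·0.0273 = 0.01365.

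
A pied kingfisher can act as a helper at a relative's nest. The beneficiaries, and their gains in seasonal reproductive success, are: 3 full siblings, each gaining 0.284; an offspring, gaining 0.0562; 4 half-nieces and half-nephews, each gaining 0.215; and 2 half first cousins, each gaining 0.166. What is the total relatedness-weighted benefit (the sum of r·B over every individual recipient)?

r to a full sibling = 1/2 (full sibs share both parents — two paths of length 2: r = 2·(1/2)^2 = 1/2).
r to an offspring = 1/2 (one parent–offspring link: r = (1/2)^1 = 1/2).
r to a half-niece or half-nephew = 0.125 (half-aunt/uncle↔niece/nephew: one path of length 3: r = (1/2)^3 = 1/8).
r to a half first cousin = 0.0625 (half first cousins share one grandparent — one path of length 4: r = (1/2)^4 = 1/16).
Summing one r·B term per recipient: 3·0.5·0.284 + 1·0.5·0.0562 + 4·0.125·0.215 + 2·0.0625·0.166 = 0.58235.

0.58235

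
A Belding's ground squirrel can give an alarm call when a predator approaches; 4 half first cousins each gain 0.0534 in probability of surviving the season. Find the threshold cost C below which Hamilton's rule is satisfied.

r to a half first cousin = 1/16 (half first cousins share one grandparent — one path of length 4: r = (1/2)^4 = 1/16).
Hamilton's rule: n·r·B > C, so the trait is favored while C < n·r·B = 4·0.0625·0.0534 = 0.01335.

0.01335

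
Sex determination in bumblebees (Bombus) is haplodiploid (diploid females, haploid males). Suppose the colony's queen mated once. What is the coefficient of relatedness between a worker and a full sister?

0.75

Haplodiploid full sisters inherit their father's entire haploid genome identically (contributing 1/2) and on average half of their mother's contribution (1/2 · 1/2 = 1/4); r = 1/2 + 1/4 = 3/4.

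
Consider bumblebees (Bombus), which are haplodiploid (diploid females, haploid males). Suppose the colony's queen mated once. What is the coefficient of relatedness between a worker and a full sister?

0.75

Haplodiploid full sisters inherit their father's entire haploid genome identically (contributing 1/2) and on average half of their mother's contribution (1/2 · 1/2 = 1/4); r = 1/2 + 1/4 = 3/4.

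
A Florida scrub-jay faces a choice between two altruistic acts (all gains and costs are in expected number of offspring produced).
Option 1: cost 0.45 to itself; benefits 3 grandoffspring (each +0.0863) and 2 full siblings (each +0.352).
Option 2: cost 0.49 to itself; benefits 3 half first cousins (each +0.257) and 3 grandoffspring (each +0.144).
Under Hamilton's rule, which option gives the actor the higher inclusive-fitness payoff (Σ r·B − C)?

Option 1

Option 1: r to a grandoffspring = 0.25.
Option 1: r to a full sibling = 0.5.
Option 1: Σ r·B − C = (3·0.25·0.0863 + 2·0.5·0.352) − 0.45 = -0.033275.
Option 2: r to a half first cousin = 0.0625.
Option 2: r to a grandoffspring = 0.25.
Option 2: Σ r·B − C = (3·0.0625·0.257 + 3·0.25·0.144) − 0.49 = -0.3338125.
Option 1 has the higher net inclusive-fitness payoff.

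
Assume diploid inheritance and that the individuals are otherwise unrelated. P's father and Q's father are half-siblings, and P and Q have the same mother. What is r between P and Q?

Relatedness sums over independent paths through distinct common ancestors.
P and Q are related in two ways: half first cousins through their fathers (r = 1/16) and half-sibs through their shared mother (r = 1/4).
r = 1/16 + 1/4 = 5/16 = 0.3125.

0.3125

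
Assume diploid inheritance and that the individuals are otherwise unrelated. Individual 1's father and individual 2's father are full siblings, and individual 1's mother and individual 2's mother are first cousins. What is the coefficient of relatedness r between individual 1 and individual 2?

0.15625

Relatedness sums over independent paths through distinct common ancestors.
Individual 1 and individual 2 are related in two ways: first cousins through their fathers (r = 1/8) and second cousins through their mothers (r = 1/32).
r = 1/8 + 1/32 = 0.15625.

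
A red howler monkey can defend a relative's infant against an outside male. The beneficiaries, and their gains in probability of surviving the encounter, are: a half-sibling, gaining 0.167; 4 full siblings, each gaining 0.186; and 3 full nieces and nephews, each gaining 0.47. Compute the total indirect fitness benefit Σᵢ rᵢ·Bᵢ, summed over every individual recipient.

0.76625

r to a half-sibling = 1/4 (half-sibs share one parent — one path of length 2: r = (1/2)^2 = 1/4).
r to a full sibling = 1/2 (full sibs share both parents — two paths of length 2: r = 2·(1/2)^2 = 1/2).
r to a full niece or nephew = 1/4 (full aunt/uncle↔niece/nephew: two paths of length 3 through the shared grandparent pair: r = 2·(1/2)^3 = 1/4).
Summing one r·B term per recipient: 1·0.25·0.167 + 4·0.5·0.186 + 3·0.25·0.47 = 0.76625.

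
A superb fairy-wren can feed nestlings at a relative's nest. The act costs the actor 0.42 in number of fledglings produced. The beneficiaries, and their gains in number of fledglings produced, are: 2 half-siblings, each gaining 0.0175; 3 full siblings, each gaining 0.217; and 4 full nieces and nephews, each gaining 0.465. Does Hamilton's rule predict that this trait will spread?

Yes

Hamilton's rule: the trait is favored when the sum of r·B over every recipient exceeds the actor's cost C.
r to a half-sibling = 0.25 (half-sibs share one parent — one path of length 2: r = (1/2)^2 = 1/4).
r to a full sibling = 0.5 (full sibs share both parents — two paths of length 2: r = 2·(1/2)^2 = 1/2).
r to a full niece or nephew = 0.25 (full aunt/uncle↔niece/nephew: two paths of length 3 through the shared grandparent pair: r = 2·(1/2)^3 = 1/4).
Summing one r·B term per recipient: 2·0.25·0.0175 + 3·0.5·0.217 + 4·0.25·0.465 = 0.79925.
0.79925 > 0.42: the indirect benefit exceeds the cost.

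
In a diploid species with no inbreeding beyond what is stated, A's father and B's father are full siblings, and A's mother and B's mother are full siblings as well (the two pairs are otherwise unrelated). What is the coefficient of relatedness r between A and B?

0.25

Independent pedigree routes through distinct common ancestors add.
A and B are related in two ways: first cousins through their fathers (r = 1/8) and first cousins through their mothers (r = 1/8) — i.e. double first cousins.
r = 1/8 + 1/8 = 1/4 = 0.25.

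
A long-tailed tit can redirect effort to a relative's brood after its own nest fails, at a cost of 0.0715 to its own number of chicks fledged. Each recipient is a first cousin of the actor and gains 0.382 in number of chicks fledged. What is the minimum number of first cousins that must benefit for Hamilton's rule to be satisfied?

r to a first cousin = 1/8 (first cousins share one grandparent pair — two paths of length 4: r = 2·(1/2)^4 = 1/8).
Hamilton's rule: n·r·B > C  ⇒  n > C/(r·B) = 0.0715/(0.125·0.382) = 1.497.
The smallest integer exceeding 1.497 is 2.

2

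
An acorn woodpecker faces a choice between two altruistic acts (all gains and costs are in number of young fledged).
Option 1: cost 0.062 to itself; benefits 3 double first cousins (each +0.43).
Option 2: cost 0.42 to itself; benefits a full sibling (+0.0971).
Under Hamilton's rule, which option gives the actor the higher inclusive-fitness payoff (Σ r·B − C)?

Option 1

Option 1: r to a double first cousin = 0.25.
Option 1: Σ r·B − C = (3·0.25·0.43) − 0.062 = 0.2605.
Option 2: r to a full sibling = 0.5.
Option 2: Σ r·B − C = (1·0.5·0.0971) − 0.42 = -0.37145.
Option 1 has the higher net inclusive-fitness payoff.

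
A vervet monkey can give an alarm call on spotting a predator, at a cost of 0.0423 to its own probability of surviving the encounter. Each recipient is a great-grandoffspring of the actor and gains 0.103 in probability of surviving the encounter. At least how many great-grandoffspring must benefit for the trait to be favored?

4

r to a great-grandoffspring = 1/8 (three parent–offspring links: r = (1/2)^3 = 1/8).
Hamilton's rule: n·r·B > C  ⇒  n > C/(r·B) = 0.0423/(0.125·0.103) = 3.285.
The smallest integer exceeding 3.285 is 4.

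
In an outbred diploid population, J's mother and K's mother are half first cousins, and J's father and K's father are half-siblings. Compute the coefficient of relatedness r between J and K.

Relatedness sums over independent paths through distinct common ancestors.
J and K are related in two ways: half second cousins through their mothers (r = 1/64) and half first cousins through their fathers (r = 1/16).
r = 1/64 + 1/16 = 0.078125.

0.078125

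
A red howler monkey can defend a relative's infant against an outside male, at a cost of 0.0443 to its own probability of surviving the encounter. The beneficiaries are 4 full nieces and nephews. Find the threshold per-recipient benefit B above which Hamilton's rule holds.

0.0443

r to a full niece or nephew = 1/4 (full aunt/uncle↔niece/nephew: two paths of length 3 through the shared grandparent pair: r = 2·(1/2)^3 = 1/4).
Hamilton's rule with n recipients of equal r: n·r·B > C, so B > C/(n·r) = 0.0443/(4·0.25) = 0.0443.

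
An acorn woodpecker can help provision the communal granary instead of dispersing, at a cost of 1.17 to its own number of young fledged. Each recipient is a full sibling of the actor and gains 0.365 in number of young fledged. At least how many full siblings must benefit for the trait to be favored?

r to a full sibling = 1/2 (full sibs share both parents — two paths of length 2: r = 2·(1/2)^2 = 1/2).
Hamilton's rule: n·r·B > C  ⇒  n > C/(r·B) = 1.17/(0.5·0.365) = 6.411.
The smallest integer exceeding 6.411 is 7.

7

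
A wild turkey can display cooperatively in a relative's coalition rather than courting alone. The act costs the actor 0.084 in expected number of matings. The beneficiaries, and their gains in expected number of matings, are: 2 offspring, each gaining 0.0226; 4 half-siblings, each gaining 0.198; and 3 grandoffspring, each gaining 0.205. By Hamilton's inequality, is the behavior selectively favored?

Hamilton's rule: the trait is favored when the sum of r·B over every recipient exceeds the actor's cost C.
r to an offspring = 0.5 (one parent–offspring link: r = (1/2)^1 = 1/2).
r to a half-sibling = 1/4 (half-sibs share one parent — one path of length 2: r = (1/2)^2 = 1/4).
r to a grandoffspring = 0.25 (two parent–offspring links: r = (1/2)^2 = 1/4).
Summing one r·B term per recipient: 2·0.5·0.0226 + 4·0.25·0.198 + 3·0.25·0.205 = 0.37435.
0.37435 > 0.084: the indirect benefit exceeds the cost.

Yes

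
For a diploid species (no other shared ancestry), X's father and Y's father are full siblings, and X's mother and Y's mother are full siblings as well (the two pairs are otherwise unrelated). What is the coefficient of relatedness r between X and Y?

0.25

Wright's path rule: contributions from independent ancestry routes add.
X and Y are related in two ways: first cousins through their fathers (r = 1/8) and first cousins through their mothers (r = 1/8) — i.e. double first cousins.
r = 1/8 + 1/8 = 0.25.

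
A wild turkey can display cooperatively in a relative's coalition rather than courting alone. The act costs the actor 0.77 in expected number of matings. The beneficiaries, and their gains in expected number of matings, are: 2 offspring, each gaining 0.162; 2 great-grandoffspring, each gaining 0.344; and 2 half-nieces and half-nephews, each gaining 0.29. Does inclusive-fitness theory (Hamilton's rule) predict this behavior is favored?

No

Hamilton's rule: the trait is favored when the sum of r·B over every recipient exceeds the actor's cost C.
r to an offspring = 1/2 (one parent–offspring link: r = (1/2)^1 = 1/2).
r to a great-grandoffspring = 0.125 (three parent–offspring links: r = (1/2)^3 = 1/8).
r to a half-niece or half-nephew = 0.125 (half-aunt/uncle↔niece/nephew: one path of length 3: r = (1/2)^3 = 1/8).
Summing one r·B term per recipient: 2·0.5·0.162 + 2·0.125·0.344 + 2·0.125·0.29 = 0.3205.
0.3205 < 0.77: the indirect benefit is less than the cost.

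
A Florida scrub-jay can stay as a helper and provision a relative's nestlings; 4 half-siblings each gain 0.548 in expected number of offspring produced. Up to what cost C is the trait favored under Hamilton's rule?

0.548

r to a half-sibling = 1/4 (half-sibs share one parent — one path of length 2: r = (1/2)^2 = 1/4).
Hamilton's rule: n·r·B > C, so the trait is favored while C < n·r·B = 4·0.25·0.548 = 0.548.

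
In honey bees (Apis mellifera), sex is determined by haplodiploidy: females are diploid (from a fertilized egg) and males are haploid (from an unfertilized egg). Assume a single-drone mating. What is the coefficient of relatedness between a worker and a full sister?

0.75

Haplodiploid full sisters inherit their father's entire haploid genome identically (contributing 1/2) and on average half of their mother's contribution (1/2 · 1/2 = 1/4); r = 1/2 + 1/4 = 3/4.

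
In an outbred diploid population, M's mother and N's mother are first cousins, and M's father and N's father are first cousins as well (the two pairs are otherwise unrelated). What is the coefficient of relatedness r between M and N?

0.0625

With two independent routes of shared ancestry, r is the sum of the two contributions.
M and N are related in two ways: second cousins through their mothers (r = 1/32) and second cousins through their fathers (r = 1/32).
r = 1/32 + 1/32 = 0.0625.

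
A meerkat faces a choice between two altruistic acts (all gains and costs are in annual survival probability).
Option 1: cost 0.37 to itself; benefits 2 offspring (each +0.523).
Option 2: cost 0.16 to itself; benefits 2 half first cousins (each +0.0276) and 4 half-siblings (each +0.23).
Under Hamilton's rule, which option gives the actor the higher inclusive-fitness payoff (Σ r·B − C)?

Option 1

Option 1: r to an offspring = 0.5.
Option 1: Σ r·B − C = (2·0.5·0.523) − 0.37 = 0.153.
Option 2: r to a half first cousin = 0.0625.
Option 2: r to a half-sibling = 0.25.
Option 2: Σ r·B − C = (2·0.0625·0.0276 + 4·0.25·0.23) − 0.16 = 0.07345.
Option 1 has the higher net inclusive-fitness payoff.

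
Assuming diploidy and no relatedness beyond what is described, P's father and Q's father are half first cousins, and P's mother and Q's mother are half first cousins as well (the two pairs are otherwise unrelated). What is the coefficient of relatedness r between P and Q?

0.03125

Wright's path rule: contributions from independent ancestry routes add.
P and Q are related in two ways: half second cousins through their fathers (r = 1/64) and half second cousins through their mothers (r = 1/64).
r = 1/64 + 1/64 = 0.03125.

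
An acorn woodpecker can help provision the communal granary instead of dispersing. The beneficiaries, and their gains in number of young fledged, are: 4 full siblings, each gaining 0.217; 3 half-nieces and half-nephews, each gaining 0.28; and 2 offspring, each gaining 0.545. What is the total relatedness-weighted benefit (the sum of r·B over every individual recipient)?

r to a full sibling = 1/2 (full sibs share both parents — two paths of length 2: r = 2·(1/2)^2 = 1/2).
r to a half-niece or half-nephew = 1/8 (half-aunt/uncle↔niece/nephew: one path of length 3: r = (1/2)^3 = 1/8).
r to an offspring = 1/2 (one parent–offspring link: r = (1/2)^1 = 1/2).
Summing one r·B term per recipient: 4·0.5·0.217 + 3·0.125·0.28 + 2·0.5·0.545 = 1.084.

1.084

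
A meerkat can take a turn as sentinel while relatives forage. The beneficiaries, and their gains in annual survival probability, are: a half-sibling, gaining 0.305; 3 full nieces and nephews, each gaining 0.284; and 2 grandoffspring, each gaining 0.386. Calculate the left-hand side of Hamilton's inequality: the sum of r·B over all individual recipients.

0.48225

r to a half-sibling = 1/4 (half-sibs share one parent — one path of length 2: r = (1/2)^2 = 1/4).
r to a full niece or nephew = 1/4 (full aunt/uncle↔niece/nephew: two paths of length 3 through the shared grandparent pair: r = 2·(1/2)^3 = 1/4).
r to a grandoffspring = 0.25 (two parent–offspring links: r = (1/2)^2 = 1/4).
Summing one r·B term per recipient: 1·0.25·0.305 + 3·0.25·0.284 + 2·0.25·0.386 = 0.48225.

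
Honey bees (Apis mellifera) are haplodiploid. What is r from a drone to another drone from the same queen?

0.5

Haploid brothers each carry a random half of the queen's diploid genome, so on average they share half: r = 1/2.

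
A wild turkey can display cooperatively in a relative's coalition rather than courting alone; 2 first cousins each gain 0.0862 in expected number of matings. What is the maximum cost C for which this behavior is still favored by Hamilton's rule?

0.02155

r to a first cousin = 0.125 (first cousins share one grandparent pair — two paths of length 4: r = 2·(1/2)^4 = 1/8).
Hamilton's rule: n·r·B > C, so the trait is favored while C < n·r·B = 2·0.125·0.0862 = 0.02155.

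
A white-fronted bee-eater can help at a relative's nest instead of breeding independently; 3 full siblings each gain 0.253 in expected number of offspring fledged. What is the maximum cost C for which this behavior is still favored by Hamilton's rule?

0.3795

r to a full sibling = 1/2 (full sibs share both parents — two paths of length 2: r = 2·(1/2)^2 = 1/2).
Hamilton's rule: n·r·B > C, so the trait is favored while C < n·r·B = 3·0.5·0.253 = 0.3795.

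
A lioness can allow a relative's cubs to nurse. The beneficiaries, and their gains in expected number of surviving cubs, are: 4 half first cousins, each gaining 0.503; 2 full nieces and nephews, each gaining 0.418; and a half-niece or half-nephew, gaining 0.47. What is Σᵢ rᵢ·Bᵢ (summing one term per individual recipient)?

0.3935

r to a half first cousin = 0.0625 (half first cousins share one grandparent — one path of length 4: r = (1/2)^4 = 1/16).
r to a full niece or nephew = 1/4 (full aunt/uncle↔niece/nephew: two paths of length 3 through the shared grandparent pair: r = 2·(1/2)^3 = 1/4).
r to a half-niece or half-nephew = 1/8 (half-aunt/uncle↔niece/nephew: one path of length 3: r = (1/2)^3 = 1/8).
Summing one r·B term per recipient: 4·0.0625·0.503 + 2·0.25·0.418 + 1·0.125·0.47 = 0.3935.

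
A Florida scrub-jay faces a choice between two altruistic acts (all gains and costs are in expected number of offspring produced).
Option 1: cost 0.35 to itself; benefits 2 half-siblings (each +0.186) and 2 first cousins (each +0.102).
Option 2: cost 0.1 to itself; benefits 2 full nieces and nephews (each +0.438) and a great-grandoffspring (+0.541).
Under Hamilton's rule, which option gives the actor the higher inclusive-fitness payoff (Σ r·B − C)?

Option 2

Option 1: r to a half-sibling = 0.25.
Option 1: r to a first cousin = 0.125.
Option 1: Σ r·B − C = (2·0.25·0.186 + 2·0.125·0.102) − 0.35 = -0.2315.
Option 2: r to a full niece or nephew = 0.25.
Option 2: r to a great-grandoffspring = 0.125.
Option 2: Σ r·B − C = (2·0.25·0.438 + 1·0.125·0.541) − 0.1 = 0.186625.
Option 2 has the higher net inclusive-fitness payoff.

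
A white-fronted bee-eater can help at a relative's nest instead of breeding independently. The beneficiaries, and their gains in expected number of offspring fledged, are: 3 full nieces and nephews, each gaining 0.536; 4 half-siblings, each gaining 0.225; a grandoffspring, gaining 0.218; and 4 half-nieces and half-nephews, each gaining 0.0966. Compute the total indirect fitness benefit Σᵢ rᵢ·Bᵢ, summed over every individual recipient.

r to a full niece or nephew = 1/4 (full aunt/uncle↔niece/nephew: two paths of length 3 through the shared grandparent pair: r = 2·(1/2)^3 = 1/4).
r to a half-sibling = 0.25 (half-sibs share one parent — one path of length 2: r = (1/2)^2 = 1/4).
r to a grandoffspring = 0.25 (two parent–offspring links: r = (1/2)^2 = 1/4).
r to a half-niece or half-nephew = 0.125 (half-aunt/uncle↔niece/nephew: one path of length 3: r = (1/2)^3 = 1/8).
Summing one r·B term per recipient: 3·0.25·0.536 + 4·0.25·0.225 + 1·0.25·0.218 + 4·0.125·0.0966 = 0.7298.

0.7298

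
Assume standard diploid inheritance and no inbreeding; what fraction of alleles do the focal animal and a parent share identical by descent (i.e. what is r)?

Each parent–offspring link contributes a factor of 1/2, and independent paths through distinct common ancestors add.
One parent–offspring link: r = (1/2)^1 = 1/2.

0.5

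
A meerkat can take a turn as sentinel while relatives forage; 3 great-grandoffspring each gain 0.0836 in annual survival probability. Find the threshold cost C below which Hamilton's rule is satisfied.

r to a great-grandoffspring = 1/8 (three parent–offspring links: r = (1/2)^3 = 1/8).
Hamilton's rule: n·r·B > C, so the trait is favored while C < n·r·B = 3·0.125·0.0836 = 0.03135.

0.03135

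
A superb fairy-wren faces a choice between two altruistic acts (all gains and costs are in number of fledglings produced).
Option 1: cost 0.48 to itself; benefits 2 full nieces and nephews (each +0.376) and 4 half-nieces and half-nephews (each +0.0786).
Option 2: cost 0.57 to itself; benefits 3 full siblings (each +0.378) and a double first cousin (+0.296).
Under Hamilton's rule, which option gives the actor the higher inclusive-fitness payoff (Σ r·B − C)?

Option 1: r to a full niece or nephew = 0.25.
Option 1: r to a half-niece or half-nephew = 0.125.
Option 1: Σ r·B − C = (2·0.25·0.376 + 4·0.125·0.0786) − 0.48 = -0.2527.
Option 2: r to a full sibling = 0.5.
Option 2: r to a double first cousin = 0.25.
Option 2: Σ r·B − C = (3·0.5·0.378 + 1·0.25·0.296) − 0.57 = 0.071.
Option 2 has the higher net inclusive-fitness payoff.

Option 2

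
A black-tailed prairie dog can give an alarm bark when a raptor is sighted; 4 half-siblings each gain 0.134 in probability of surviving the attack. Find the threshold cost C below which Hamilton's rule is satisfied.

0.134

r to a half-sibling = 0.25 (half-sibs share one parent — one path of length 2: r = (1/2)^2 = 1/4).
Hamilton's rule: n·r·B > C, so the trait is favored while C < n·r·B = 4·0.25·0.134 = 0.134.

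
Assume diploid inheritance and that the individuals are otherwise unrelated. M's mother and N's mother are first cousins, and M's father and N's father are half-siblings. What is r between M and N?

0.09375

Wright's path rule: contributions from independent ancestry routes add.
M and N are related in two ways: second cousins through their mothers (r = 1/32) and half first cousins through their fathers (r = 1/16).
r = 1/32 + 1/16 = 3/32 = 0.09375.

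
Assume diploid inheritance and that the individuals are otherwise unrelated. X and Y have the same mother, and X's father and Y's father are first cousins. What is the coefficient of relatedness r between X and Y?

0.28125

Relatedness sums over independent paths through distinct common ancestors.
X and Y are related in two ways: half-sibs through their shared mother (r = 1/4) and second cousins through their fathers (r = 1/32).
r = 1/4 + 1/32 = 9/32 = 0.28125.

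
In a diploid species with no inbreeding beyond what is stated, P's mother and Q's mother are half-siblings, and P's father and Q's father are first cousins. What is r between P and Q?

0.09375

Relatedness sums over independent paths through distinct common ancestors.
P and Q are related in two ways: half first cousins through their mothers (r = 1/16) and second cousins through their fathers (r = 1/32).
r = 1/16 + 1/32 = 0.09375.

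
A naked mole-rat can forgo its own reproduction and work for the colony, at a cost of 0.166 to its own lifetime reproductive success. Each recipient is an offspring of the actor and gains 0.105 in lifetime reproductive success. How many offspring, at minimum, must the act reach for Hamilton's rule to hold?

r to an offspring = 1/2 (one parent–offspring link: r = (1/2)^1 = 1/2).
Hamilton's rule: n·r·B > C  ⇒  n > C/(r·B) = 0.166/(0.5·0.105) = 3.162.
The smallest integer exceeding 3.162 is 4.

4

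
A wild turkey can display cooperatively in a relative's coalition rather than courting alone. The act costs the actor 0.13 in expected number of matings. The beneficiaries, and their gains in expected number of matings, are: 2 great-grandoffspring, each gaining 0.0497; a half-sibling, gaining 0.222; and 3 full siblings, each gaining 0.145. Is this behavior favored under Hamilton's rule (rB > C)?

Yes

Hamilton's rule: the trait is favored when the sum of r·B over every recipient exceeds the actor's cost C.
r to a great-grandoffspring = 0.125 (three parent–offspring links: r = (1/2)^3 = 1/8).
r to a half-sibling = 1/4 (half-sibs share one parent — one path of length 2: r = (1/2)^2 = 1/4).
r to a full sibling = 0.5 (full sibs share both parents — two paths of length 2: r = 2·(1/2)^2 = 1/2).
Summing one r·B term per recipient: 2·0.125·0.0497 + 1·0.25·0.222 + 3·0.5·0.145 = 0.285425.
0.285425 > 0.13: the indirect benefit exceeds the cost.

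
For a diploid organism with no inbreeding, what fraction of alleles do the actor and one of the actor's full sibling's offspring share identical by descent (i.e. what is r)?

Each parent–offspring link contributes a factor of 1/2, and independent paths through distinct common ancestors add.
Full aunt/uncle↔niece/nephew: two paths of length 3 through the shared grandparent pair: r = 2·(1/2)^3 = 1/4.

0.25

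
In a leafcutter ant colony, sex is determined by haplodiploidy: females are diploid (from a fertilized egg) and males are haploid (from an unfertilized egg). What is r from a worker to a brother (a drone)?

Her haploid brother carries none of their father's genes and a random half of their mother's genome; that half matches the maternal half of her own genome with probability 1/2: r = 1/2 · 1/2 = 1/4.

0.25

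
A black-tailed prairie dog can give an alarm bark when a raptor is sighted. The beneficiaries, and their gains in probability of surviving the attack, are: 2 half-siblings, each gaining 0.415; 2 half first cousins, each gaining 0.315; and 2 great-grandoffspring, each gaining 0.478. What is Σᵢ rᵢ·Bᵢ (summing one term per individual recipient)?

r to a half-sibling = 0.25 (half-sibs share one parent — one path of length 2: r = (1/2)^2 = 1/4).
r to a half first cousin = 1/16 (half first cousins share one grandparent — one path of length 4: r = (1/2)^4 = 1/16).
r to a great-grandoffspring = 1/8 (three parent–offspring links: r = (1/2)^3 = 1/8).
Summing one r·B term per recipient: 2·0.25·0.415 + 2·0.0625·0.315 + 2·0.125·0.478 = 0.366375.

0.366375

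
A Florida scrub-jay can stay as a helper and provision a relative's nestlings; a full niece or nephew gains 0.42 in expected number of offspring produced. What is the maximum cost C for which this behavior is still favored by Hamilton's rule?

0.105

r to a full niece or nephew = 1/4 (full aunt/uncle↔niece/nephew: two paths of length 3 through the shared grandparent pair: r = 2·(1/2)^3 = 1/4).
Hamilton's rule: n·r·B > C, so the trait is favored while C < n·r·B = 1·0.25·0.42 = 0.105.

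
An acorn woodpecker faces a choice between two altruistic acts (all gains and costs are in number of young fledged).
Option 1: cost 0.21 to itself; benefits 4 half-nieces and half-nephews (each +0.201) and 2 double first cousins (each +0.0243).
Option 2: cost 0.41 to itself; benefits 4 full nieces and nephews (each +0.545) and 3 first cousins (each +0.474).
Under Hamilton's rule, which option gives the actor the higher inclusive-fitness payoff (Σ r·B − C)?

Option 2

Option 1: r to a half-niece or half-nephew = 0.125.
Option 1: r to a double first cousin = 0.25.
Option 1: Σ r·B − C = (4·0.125·0.201 + 2·0.25·0.0243) − 0.21 = -0.09735.
Option 2: r to a full niece or nephew = 0.25.
Option 2: r to a first cousin = 0.125.
Option 2: Σ r·B − C = (4·0.25·0.545 + 3·0.125·0.474) − 0.41 = 0.31275.
Option 2 has the higher net inclusive-fitness payoff.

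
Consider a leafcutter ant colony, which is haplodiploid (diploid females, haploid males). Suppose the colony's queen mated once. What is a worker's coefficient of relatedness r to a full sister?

Haplodiploid full sisters inherit their father's entire haploid genome identically (contributing 1/2) and on average half of their mother's contribution (1/2 · 1/2 = 1/4); r = 1/2 + 1/4 = 3/4.

0.75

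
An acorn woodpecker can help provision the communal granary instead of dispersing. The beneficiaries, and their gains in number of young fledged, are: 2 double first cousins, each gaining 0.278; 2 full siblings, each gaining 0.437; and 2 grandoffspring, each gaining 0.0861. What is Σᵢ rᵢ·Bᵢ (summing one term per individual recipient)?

0.61905

r to a double first cousin = 0.25 (double first cousins share both grandparent pairs — four paths of length 4: r = 4·(1/2)^4 = 1/4).
r to a full sibling = 0.5 (full sibs share both parents — two paths of length 2: r = 2·(1/2)^2 = 1/2).
r to a grandoffspring = 0.25 (two parent–offspring links: r = (1/2)^2 = 1/4).
Summing one r·B term per recipient: 2·0.25·0.278 + 2·0.5·0.437 + 2·0.25·0.0861 = 0.61905.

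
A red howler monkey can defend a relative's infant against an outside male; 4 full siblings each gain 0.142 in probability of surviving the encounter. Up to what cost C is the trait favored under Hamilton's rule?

0.284

r to a full sibling = 0.5 (full sibs share both parents — two paths of length 2: r = 2·(1/2)^2 = 1/2).
Hamilton's rule: n·r·B > C, so the trait is favored while C < n·r·B = 4·0.5·0.142 = 0.284.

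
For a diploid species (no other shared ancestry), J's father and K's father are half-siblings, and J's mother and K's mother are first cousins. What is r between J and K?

0.09375

With two independent routes of shared ancestry, r is the sum of the two contributions.
J and K are related in two ways: half first cousins through their fathers (r = 1/16) and second cousins through their mothers (r = 1/32).
r = 1/16 + 1/32 = 3/32 = 0.09375.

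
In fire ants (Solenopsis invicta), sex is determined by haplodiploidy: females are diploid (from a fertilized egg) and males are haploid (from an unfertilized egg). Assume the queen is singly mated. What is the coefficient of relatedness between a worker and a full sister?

0.75

Haplodiploid full sisters inherit their father's entire haploid genome identically (contributing 1/2) and on average half of their mother's contribution (1/2 · 1/2 = 1/4); r = 1/2 + 1/4 = 3/4.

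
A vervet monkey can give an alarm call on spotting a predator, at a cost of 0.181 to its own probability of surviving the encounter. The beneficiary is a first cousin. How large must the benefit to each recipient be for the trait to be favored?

1.448

r to a first cousin = 1/8 (first cousins share one grandparent pair — two paths of length 4: r = 2·(1/2)^4 = 1/8).
Hamilton's rule with n recipients of equal r: n·r·B > C, so B > C/(n·r) = 0.181/(1·0.125) = 1.448.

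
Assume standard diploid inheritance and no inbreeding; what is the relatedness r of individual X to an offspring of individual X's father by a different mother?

Each parent–offspring link contributes a factor of 1/2, and independent paths through distinct common ancestors add.
Half-sibs share one parent — one path of length 2: r = (1/2)^2 = 1/4.

0.25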